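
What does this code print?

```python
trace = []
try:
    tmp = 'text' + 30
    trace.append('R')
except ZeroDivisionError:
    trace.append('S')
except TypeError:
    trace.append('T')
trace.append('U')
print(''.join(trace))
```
TU

TypeError is caught by its specific handler, not ZeroDivisionError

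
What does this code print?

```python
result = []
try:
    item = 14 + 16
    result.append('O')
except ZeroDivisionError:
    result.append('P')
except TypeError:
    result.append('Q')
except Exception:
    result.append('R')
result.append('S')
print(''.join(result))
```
OS

No exception, try block completes normally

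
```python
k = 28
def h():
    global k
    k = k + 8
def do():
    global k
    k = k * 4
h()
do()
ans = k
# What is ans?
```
144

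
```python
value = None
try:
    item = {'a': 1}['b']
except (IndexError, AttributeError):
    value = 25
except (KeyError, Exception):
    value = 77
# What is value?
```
77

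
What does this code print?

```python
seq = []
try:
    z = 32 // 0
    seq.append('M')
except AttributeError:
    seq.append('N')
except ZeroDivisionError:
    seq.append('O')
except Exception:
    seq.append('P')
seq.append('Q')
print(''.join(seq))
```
OQ

ZeroDivisionError matches before generic Exception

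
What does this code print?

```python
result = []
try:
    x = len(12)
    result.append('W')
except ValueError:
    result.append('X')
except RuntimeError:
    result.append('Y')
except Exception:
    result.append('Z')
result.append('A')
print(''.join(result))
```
ZA

TypeError not specifically caught, falls to Exception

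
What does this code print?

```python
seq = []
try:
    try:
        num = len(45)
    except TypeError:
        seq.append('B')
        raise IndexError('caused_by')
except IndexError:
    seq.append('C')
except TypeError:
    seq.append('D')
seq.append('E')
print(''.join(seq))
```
BCE

IndexError raised and caught, original TypeError not re-raised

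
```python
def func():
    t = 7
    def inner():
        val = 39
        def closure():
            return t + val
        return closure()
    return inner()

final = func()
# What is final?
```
46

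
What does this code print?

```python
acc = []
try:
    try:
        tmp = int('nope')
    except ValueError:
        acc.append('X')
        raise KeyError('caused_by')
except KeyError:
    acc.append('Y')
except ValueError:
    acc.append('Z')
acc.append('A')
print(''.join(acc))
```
XYA

KeyError raised and caught, original ValueError not re-raised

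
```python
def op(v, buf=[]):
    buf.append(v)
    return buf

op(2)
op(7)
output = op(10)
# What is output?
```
[2, 7, 10]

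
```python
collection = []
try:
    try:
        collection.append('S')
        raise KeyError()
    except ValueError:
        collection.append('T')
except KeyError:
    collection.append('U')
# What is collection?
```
['S', 'U']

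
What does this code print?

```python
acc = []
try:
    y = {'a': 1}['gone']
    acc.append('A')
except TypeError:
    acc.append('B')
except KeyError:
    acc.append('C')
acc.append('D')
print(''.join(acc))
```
CD

KeyError is caught by its specific handler, not TypeError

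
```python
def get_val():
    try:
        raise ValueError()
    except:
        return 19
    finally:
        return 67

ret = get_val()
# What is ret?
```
67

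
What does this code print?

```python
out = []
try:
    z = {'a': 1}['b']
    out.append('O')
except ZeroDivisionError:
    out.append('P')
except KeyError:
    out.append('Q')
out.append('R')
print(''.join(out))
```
QR

KeyError is caught by its specific handler, not ZeroDivisionError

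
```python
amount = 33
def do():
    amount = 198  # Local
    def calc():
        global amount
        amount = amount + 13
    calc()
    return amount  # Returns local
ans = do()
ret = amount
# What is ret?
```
46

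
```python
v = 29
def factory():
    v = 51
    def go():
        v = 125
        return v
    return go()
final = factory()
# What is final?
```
125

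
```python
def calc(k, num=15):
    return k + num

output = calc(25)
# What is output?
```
40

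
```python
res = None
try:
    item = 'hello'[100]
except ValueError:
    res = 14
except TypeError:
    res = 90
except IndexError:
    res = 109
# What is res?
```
109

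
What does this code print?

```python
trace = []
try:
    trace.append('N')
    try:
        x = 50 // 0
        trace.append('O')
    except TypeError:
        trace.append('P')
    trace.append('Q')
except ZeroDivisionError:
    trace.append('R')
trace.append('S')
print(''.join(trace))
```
NRS

Inner handler doesn't match, propagates to outer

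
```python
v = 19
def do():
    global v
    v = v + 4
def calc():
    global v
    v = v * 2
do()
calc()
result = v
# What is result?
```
46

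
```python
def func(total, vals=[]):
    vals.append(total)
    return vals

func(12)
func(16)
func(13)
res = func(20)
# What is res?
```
[12, 16, 13, 20]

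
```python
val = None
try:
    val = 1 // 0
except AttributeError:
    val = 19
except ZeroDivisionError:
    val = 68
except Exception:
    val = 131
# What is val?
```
68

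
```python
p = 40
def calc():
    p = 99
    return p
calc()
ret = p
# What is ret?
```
40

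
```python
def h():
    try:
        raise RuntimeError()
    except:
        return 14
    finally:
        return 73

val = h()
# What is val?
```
73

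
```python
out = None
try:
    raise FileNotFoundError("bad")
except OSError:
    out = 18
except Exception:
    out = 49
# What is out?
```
18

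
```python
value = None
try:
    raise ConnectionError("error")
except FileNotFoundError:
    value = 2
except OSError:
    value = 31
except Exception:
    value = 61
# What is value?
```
31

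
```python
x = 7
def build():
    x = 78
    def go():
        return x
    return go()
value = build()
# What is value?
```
78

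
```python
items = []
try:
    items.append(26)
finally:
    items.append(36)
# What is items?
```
[26, 36]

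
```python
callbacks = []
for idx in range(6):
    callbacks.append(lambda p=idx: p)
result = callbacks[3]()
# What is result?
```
3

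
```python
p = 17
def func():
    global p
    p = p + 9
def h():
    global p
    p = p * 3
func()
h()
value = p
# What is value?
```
78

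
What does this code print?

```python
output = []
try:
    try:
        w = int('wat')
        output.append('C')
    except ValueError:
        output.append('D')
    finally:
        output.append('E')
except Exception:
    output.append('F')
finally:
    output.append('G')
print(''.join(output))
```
DEG

Both finally blocks run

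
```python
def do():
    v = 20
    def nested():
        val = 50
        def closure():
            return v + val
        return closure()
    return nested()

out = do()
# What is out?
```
70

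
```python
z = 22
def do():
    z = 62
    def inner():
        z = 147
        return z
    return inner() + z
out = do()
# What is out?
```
209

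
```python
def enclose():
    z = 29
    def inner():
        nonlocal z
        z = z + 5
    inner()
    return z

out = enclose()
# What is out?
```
34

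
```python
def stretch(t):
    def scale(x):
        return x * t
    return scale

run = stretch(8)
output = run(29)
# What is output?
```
232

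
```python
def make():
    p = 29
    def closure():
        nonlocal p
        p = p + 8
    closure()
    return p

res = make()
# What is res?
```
37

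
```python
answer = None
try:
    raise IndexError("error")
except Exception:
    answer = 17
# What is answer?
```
17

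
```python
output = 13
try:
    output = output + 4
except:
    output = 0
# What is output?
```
17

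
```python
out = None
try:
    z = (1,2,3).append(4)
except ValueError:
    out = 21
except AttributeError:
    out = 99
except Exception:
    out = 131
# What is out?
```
99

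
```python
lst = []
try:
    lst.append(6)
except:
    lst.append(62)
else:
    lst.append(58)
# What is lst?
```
[6, 58]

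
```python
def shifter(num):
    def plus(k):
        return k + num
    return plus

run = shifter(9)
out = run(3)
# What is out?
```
12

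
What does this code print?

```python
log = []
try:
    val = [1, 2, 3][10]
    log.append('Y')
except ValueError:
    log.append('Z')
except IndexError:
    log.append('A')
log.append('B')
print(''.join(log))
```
AB

IndexError is caught by its specific handler, not ValueError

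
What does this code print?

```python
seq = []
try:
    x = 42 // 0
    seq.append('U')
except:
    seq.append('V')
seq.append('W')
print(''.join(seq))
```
VW

Exception raised in try, caught by bare except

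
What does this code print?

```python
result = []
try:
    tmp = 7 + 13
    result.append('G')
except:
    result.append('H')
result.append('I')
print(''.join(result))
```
GI

No exception, try block completes normally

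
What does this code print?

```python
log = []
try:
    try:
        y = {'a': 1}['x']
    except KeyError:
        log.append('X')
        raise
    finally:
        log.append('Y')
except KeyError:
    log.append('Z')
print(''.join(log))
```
XYZ

finally runs before re-raised exception propagates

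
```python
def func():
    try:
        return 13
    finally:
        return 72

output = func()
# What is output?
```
72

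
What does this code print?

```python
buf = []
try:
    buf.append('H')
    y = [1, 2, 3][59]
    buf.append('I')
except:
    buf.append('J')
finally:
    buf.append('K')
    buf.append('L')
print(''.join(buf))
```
HJKL

Code before exception runs, then except, then all of finally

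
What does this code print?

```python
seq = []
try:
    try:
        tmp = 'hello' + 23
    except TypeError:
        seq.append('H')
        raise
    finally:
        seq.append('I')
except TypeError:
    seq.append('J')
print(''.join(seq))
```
HIJ

finally runs before re-raised exception propagates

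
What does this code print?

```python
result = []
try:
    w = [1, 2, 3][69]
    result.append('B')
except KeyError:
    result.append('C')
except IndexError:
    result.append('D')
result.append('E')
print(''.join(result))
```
DE

IndexError is caught by its specific handler, not KeyError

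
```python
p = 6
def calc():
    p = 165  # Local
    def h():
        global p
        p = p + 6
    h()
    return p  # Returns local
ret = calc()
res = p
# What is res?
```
12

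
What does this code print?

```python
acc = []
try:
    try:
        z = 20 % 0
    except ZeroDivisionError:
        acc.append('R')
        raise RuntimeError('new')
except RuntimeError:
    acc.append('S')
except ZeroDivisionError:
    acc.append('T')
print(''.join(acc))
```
RS

New RuntimeError raised, caught by outer RuntimeError handler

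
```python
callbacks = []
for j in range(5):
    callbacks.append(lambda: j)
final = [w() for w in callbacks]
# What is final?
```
[4, 4, 4, 4, 4]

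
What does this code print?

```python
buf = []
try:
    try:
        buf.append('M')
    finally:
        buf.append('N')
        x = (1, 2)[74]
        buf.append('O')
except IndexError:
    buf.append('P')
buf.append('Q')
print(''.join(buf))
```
MNPQ

Exception in inner finally caught by outer except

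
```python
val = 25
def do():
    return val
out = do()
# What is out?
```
25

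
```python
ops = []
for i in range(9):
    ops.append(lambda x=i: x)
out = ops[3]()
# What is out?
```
3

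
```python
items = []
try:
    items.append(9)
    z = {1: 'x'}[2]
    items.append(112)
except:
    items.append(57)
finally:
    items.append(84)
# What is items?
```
[9, 57, 84]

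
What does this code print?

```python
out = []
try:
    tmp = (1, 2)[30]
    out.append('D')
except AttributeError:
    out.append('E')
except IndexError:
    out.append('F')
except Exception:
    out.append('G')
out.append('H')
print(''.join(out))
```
FH

IndexError matches before generic Exception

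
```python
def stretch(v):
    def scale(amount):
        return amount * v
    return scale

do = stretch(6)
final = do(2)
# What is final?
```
12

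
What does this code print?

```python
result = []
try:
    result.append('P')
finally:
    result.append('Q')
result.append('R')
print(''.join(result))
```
PQR

try/finally without except, no exception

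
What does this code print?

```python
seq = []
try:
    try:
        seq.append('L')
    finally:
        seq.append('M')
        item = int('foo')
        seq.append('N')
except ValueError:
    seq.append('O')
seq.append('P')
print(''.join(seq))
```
LMOP

Exception in inner finally caught by outer except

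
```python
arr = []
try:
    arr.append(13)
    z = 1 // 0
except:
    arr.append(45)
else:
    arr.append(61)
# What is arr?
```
[13, 45]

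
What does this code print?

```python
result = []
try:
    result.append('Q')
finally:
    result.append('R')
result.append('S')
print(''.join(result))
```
QRS

try/finally without except, no exception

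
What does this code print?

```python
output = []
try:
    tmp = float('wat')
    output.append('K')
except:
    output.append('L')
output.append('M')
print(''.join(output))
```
LM

Exception raised in try, caught by bare except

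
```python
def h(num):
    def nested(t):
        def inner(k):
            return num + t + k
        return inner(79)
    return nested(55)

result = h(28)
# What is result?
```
162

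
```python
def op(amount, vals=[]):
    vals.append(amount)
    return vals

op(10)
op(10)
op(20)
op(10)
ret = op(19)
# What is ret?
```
[10, 10, 20, 10, 19]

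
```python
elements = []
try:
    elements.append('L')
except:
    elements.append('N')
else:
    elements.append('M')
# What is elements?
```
['L', 'M']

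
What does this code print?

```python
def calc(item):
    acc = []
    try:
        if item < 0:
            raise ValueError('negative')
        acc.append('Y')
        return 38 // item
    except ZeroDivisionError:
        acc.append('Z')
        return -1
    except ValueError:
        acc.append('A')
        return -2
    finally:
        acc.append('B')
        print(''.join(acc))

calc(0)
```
YZB

item=0 causes ZeroDivisionError, caught, finally prints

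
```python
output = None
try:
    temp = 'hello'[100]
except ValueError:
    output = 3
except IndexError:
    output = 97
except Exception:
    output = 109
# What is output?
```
97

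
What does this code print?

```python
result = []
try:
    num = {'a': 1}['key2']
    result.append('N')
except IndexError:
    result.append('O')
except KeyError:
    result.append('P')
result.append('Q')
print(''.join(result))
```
PQ

KeyError is caught by its specific handler, not IndexError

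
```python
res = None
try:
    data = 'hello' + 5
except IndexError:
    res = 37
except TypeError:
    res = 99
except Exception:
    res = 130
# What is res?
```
99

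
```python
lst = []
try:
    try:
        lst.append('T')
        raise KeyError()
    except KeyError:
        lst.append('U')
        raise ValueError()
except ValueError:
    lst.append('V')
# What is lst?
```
['T', 'U', 'V']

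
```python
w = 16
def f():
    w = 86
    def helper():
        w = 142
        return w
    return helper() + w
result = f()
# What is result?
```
228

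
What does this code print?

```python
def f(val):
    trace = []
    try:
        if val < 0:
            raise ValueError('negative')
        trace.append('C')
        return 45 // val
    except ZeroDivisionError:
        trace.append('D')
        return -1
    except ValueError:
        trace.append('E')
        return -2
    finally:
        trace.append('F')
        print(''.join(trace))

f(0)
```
CDF

val=0 causes ZeroDivisionError, caught, finally prints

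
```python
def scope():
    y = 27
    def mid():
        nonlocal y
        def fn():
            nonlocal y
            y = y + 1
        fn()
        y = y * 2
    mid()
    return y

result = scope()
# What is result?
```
56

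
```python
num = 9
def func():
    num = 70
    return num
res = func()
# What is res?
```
70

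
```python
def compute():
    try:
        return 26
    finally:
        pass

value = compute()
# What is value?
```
26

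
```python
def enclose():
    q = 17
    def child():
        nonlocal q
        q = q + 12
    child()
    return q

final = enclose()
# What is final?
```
29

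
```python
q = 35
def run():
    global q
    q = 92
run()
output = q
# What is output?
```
92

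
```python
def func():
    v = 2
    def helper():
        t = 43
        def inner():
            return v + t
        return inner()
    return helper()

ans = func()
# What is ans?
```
45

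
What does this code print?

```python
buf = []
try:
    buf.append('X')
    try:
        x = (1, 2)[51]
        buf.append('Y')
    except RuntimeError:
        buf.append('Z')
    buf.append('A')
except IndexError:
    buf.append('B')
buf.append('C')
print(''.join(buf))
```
XBC

Inner handler doesn't match, propagates to outer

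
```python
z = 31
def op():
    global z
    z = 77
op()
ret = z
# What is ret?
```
77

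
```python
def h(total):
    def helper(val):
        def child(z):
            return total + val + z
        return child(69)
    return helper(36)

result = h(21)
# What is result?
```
126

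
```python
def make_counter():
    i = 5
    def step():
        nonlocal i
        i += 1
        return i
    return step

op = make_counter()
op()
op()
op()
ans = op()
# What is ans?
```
9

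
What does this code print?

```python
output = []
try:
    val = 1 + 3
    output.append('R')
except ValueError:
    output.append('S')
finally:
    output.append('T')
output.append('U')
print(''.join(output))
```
RTU

finally runs after normal execution too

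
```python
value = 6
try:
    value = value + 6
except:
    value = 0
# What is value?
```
12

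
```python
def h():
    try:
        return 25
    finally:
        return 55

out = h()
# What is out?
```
55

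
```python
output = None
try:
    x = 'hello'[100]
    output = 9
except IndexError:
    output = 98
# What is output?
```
98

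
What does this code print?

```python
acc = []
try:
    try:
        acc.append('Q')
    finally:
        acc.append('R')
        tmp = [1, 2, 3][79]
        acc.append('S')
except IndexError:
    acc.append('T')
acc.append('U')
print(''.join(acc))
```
QRTU

Exception in inner finally caught by outer except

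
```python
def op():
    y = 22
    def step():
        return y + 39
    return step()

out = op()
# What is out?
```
61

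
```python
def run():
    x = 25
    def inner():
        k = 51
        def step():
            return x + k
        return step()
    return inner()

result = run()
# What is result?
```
76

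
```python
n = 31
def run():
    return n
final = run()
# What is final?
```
31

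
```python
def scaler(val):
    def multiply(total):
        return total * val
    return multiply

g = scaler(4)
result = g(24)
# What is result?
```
96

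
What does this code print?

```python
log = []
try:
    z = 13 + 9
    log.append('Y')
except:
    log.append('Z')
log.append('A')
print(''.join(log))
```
YA

No exception, try block completes normally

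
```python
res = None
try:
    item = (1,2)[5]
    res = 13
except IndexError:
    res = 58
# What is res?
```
58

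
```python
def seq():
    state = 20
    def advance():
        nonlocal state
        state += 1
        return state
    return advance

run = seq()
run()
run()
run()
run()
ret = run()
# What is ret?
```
25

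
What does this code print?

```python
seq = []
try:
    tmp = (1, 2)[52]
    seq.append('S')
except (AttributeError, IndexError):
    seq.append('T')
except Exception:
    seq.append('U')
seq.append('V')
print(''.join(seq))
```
TV

IndexError matches tuple containing it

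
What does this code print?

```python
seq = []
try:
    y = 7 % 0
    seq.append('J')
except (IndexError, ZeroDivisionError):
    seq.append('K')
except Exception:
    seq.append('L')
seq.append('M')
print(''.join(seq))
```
KM

ZeroDivisionError matches tuple containing it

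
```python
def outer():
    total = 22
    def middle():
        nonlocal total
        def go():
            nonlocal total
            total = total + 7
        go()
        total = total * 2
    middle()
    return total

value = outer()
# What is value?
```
58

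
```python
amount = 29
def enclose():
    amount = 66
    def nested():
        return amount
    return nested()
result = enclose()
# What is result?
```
66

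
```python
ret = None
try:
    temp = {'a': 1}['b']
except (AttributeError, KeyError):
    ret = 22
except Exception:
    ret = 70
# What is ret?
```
22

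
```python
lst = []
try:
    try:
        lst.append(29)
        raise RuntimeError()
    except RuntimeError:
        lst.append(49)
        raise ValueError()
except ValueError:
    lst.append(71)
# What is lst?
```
[29, 49, 71]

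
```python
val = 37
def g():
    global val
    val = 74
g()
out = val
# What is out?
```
74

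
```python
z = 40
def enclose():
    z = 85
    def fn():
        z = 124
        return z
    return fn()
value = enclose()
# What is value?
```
124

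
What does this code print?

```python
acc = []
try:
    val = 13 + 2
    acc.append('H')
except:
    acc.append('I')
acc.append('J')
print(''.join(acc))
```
HJ

No exception, try block completes normally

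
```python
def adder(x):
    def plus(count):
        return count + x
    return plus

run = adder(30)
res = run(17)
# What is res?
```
47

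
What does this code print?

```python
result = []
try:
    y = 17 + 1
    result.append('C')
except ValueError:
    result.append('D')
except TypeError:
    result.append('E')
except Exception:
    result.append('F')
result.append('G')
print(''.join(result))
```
CG

No exception, try block completes normally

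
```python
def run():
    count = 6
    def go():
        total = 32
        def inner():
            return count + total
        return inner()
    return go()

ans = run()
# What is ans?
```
38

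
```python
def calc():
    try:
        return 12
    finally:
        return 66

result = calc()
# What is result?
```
66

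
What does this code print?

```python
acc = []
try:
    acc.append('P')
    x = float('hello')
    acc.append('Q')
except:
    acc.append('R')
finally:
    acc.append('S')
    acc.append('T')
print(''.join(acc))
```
PRST

Code before exception runs, then except, then all of finally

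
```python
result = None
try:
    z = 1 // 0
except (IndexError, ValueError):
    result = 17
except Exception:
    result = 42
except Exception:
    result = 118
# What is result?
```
42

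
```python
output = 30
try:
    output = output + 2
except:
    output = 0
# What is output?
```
32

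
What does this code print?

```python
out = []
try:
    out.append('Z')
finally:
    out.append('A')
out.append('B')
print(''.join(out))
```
ZAB

try/finally without except, no exception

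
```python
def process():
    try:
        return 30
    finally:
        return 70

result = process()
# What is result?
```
70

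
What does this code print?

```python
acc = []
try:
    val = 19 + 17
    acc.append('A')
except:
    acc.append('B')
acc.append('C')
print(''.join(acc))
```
AC

No exception, try block completes normally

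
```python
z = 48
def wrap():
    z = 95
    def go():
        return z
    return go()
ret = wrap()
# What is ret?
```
95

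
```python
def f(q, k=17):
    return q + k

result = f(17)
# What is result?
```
34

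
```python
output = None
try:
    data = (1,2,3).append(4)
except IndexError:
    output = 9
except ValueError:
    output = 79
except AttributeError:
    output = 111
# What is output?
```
111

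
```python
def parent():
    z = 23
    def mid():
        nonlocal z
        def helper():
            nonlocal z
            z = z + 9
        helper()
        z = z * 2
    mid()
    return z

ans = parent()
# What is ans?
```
64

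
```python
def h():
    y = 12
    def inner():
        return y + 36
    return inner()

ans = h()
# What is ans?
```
48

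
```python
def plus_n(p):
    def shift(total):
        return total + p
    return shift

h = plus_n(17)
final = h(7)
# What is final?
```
24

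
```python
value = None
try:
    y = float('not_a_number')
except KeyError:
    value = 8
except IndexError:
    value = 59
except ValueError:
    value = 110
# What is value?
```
110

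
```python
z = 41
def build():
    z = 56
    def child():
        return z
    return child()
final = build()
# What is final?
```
56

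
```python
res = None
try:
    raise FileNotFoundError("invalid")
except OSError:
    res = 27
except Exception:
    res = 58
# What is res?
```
27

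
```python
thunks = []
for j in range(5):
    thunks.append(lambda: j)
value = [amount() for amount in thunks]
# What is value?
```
[4, 4, 4, 4, 4]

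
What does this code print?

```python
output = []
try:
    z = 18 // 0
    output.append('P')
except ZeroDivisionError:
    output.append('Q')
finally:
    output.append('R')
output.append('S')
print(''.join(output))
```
QRS

finally always runs, even after exception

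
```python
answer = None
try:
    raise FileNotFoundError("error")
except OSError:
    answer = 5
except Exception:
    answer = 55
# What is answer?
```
5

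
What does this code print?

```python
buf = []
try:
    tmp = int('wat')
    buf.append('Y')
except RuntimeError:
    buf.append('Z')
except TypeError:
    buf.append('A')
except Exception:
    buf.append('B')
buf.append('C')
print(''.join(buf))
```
BC

ValueError not specifically caught, falls to Exception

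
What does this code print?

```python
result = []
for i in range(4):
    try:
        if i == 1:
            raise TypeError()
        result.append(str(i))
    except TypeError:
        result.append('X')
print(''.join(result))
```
0X23

Exception on i=1 caught, loop continues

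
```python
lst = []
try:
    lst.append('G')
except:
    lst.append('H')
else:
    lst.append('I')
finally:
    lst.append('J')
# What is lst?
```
['G', 'I', 'J']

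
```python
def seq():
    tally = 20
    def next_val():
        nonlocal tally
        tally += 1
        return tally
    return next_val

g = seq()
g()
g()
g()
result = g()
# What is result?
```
24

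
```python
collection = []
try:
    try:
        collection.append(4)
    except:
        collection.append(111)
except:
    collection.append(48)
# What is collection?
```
[4]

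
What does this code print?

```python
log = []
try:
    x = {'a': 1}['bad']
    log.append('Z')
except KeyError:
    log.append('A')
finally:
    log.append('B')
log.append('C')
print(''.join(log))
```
ABC

finally always runs, even after exception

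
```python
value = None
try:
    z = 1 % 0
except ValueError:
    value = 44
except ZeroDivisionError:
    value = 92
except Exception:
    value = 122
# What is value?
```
92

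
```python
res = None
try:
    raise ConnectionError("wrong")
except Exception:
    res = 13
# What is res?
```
13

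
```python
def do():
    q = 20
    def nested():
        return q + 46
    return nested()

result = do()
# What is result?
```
66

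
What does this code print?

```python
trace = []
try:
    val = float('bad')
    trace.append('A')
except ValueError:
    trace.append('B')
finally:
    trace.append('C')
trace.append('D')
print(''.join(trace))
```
BCD

finally always runs, even after exception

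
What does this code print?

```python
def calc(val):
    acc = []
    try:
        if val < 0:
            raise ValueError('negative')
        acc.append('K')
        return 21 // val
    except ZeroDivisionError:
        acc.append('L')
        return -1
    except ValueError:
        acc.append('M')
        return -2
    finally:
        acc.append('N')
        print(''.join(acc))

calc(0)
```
KLN

val=0 causes ZeroDivisionError, caught, finally prints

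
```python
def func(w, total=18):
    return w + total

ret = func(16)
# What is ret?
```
34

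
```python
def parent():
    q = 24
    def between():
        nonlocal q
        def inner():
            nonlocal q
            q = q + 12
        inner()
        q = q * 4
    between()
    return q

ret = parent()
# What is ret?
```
144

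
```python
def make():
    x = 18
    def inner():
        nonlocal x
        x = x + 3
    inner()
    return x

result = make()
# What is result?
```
21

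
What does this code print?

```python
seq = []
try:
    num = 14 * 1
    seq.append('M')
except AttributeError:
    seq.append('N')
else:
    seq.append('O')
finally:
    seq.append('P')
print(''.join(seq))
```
MOP

else runs before finally when no exception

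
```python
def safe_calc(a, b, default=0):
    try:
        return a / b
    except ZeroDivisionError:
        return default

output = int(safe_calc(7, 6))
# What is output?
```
1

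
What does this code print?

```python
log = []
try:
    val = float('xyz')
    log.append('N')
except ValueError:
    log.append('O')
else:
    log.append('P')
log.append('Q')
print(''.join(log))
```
OQ

else block skipped when exception is caught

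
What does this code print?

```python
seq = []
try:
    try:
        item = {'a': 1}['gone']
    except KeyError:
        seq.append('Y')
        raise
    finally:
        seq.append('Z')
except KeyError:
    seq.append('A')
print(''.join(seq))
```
YZA

finally runs before re-raised exception propagates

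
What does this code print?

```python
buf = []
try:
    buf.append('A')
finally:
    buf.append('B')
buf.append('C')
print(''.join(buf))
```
ABC

try/finally without except, no exception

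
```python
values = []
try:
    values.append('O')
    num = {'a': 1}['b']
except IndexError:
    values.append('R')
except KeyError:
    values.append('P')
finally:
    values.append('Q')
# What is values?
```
['O', 'P', 'Q']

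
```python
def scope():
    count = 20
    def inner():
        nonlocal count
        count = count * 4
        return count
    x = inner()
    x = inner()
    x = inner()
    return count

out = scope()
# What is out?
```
1280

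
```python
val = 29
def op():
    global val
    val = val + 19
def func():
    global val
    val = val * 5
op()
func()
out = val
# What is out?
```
240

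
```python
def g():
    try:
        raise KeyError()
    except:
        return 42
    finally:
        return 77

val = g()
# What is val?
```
77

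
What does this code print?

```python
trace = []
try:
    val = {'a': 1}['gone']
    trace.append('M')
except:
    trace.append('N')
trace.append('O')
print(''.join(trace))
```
NO

Exception raised in try, caught by bare except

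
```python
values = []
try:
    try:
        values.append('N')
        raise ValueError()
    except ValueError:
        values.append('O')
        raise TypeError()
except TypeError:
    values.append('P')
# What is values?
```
['N', 'O', 'P']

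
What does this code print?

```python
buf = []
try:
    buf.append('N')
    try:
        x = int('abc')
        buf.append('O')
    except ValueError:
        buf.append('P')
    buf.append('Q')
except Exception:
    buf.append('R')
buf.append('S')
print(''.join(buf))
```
NPQS

Inner exception caught by inner handler, outer continues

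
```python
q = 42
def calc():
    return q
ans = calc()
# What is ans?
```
42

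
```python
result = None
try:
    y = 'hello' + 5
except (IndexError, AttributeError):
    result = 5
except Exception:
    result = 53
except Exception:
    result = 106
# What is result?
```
53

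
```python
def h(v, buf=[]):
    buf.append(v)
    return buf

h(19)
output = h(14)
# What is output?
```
[19, 14]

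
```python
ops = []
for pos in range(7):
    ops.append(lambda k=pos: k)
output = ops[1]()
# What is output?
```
1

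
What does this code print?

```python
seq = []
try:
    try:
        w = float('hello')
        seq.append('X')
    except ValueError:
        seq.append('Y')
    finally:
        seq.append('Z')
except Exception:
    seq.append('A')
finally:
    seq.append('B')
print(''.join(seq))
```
YZB

Both finally blocks run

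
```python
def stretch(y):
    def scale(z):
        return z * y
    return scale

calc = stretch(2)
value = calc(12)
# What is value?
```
24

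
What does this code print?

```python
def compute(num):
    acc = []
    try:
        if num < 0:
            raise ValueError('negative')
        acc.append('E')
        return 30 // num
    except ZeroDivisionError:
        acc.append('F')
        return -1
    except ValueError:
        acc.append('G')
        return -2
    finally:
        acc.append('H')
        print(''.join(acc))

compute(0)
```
EFH

num=0 causes ZeroDivisionError, caught, finally prints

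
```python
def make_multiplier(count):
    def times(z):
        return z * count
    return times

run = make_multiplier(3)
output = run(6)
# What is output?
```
18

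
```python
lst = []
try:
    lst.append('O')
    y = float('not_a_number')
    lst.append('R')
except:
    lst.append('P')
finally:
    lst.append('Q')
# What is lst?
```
['O', 'P', 'Q']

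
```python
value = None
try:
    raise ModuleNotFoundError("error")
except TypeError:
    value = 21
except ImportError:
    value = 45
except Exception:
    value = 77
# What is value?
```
45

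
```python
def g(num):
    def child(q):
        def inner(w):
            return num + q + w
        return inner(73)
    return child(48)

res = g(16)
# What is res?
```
137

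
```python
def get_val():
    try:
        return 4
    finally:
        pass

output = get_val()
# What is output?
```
4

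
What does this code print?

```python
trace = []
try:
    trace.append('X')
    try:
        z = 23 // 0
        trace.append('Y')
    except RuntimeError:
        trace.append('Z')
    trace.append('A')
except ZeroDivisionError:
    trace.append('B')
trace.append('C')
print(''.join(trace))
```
XBC

Inner handler doesn't match, propagates to outer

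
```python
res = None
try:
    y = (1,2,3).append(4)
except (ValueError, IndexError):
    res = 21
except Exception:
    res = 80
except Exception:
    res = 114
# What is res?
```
80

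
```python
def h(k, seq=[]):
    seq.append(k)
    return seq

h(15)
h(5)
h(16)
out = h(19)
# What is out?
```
[15, 5, 16, 19]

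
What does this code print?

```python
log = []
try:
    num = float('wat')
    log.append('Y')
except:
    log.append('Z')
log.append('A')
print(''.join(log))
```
ZA

Exception raised in try, caught by bare except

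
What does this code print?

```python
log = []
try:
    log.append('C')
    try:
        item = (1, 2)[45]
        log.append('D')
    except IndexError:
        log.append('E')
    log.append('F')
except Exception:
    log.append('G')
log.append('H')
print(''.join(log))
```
CEFH

Inner exception caught by inner handler, outer continues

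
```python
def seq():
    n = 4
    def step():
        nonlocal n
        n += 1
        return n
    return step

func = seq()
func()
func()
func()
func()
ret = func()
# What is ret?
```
9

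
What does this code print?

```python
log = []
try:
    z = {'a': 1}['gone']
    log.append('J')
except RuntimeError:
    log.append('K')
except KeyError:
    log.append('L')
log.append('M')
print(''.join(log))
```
LM

KeyError is caught by its specific handler, not RuntimeError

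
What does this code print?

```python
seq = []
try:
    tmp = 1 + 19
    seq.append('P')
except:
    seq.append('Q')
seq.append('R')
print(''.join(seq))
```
PR

No exception, try block completes normally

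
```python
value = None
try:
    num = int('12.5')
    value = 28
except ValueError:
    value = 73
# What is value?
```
73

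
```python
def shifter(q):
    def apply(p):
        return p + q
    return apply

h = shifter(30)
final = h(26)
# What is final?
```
56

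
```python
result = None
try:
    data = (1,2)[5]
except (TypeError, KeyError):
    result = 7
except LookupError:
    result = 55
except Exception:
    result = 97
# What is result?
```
55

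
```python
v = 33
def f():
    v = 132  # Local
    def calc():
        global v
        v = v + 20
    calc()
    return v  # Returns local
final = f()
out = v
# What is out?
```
53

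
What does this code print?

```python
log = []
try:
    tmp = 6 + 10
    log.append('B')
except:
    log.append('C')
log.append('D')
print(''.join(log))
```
BD

No exception, try block completes normally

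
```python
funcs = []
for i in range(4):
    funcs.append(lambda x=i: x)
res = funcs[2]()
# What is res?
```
2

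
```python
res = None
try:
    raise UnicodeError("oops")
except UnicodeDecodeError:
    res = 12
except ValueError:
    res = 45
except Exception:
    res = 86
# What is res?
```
45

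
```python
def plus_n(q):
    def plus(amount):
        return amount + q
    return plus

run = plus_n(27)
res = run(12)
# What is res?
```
39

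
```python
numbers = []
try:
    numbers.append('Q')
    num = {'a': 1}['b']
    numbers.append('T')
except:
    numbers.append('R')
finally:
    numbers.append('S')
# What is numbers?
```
['Q', 'R', 'S']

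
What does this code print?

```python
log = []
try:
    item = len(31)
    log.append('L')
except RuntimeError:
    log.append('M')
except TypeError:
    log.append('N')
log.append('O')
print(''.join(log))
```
NO

TypeError is caught by its specific handler, not RuntimeError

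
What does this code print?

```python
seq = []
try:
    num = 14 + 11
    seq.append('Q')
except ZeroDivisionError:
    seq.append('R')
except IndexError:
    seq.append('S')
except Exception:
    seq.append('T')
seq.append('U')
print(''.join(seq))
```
QU

No exception, try block completes normally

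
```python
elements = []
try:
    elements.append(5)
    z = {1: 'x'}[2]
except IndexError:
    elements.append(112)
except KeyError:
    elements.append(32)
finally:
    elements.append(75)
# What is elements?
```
[5, 32, 75]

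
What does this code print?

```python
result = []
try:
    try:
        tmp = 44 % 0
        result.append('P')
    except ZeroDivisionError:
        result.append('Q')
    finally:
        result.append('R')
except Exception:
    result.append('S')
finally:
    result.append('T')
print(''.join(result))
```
QRT

Both finally blocks run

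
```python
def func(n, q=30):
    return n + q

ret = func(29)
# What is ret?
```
59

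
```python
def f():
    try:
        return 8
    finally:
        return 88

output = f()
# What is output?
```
88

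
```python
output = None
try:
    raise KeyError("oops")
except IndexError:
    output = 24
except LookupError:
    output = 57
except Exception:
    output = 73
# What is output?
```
57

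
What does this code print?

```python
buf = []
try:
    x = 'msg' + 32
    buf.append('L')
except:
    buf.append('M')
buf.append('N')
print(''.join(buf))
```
MN

Exception raised in try, caught by bare except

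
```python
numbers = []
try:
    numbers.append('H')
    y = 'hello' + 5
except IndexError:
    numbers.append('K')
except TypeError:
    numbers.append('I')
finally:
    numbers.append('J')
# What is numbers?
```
['H', 'I', 'J']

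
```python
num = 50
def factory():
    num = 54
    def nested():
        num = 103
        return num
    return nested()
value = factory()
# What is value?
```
103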